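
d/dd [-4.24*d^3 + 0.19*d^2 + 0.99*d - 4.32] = -12.72*d^2 + 0.38*d + 0.99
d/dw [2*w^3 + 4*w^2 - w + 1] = 6*w^2 + 8*w - 1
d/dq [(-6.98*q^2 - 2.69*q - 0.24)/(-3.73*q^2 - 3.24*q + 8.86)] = (12.5815*q^2 - 125.476*q - 24.611)/(13.9129*q^4 + 24.1704*q^3 - 55.598*q^2 - 57.4128*q + 78.4996)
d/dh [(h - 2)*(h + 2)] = 2*h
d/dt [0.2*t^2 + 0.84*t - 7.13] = 0.4*t + 0.84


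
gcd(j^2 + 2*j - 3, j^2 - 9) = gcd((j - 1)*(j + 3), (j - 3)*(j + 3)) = j + 3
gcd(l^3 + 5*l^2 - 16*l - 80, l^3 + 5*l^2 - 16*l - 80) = l^3 + 5*l^2 - 16*l - 80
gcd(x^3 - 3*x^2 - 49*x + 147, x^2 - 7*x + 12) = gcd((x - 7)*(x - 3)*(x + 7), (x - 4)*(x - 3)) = x - 3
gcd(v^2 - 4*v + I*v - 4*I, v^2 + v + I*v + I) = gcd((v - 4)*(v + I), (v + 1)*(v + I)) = v + I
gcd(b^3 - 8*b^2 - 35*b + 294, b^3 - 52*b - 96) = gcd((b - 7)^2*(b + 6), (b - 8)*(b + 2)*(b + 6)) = b + 6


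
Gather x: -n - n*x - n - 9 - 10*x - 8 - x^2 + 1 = -2*n - x^2 + x*(-n - 10) - 16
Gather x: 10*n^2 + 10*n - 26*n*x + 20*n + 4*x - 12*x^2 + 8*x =10*n^2 + 30*n - 12*x^2 + x*(12 - 26*n)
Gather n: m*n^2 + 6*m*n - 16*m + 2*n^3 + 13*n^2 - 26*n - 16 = -16*m + 2*n^3 + n^2*(m + 13) + n*(6*m - 26) - 16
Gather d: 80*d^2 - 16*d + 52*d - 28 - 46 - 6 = 80*d^2 + 36*d - 80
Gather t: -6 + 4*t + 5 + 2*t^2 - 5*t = 2*t^2 - t - 1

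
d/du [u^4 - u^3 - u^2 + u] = 4*u^3 - 3*u^2 - 2*u + 1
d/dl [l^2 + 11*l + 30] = 2*l + 11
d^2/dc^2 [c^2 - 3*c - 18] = 2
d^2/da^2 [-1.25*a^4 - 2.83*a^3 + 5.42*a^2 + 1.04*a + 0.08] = -15.0*a^2 - 16.98*a + 10.84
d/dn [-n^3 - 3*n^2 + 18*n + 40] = -3*n^2 - 6*n + 18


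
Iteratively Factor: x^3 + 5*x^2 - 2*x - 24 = (x + 4)*(x^2 + x - 6) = (x - 2)*(x + 4)*(x + 3)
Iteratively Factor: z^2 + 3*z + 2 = (z + 2)*(z + 1)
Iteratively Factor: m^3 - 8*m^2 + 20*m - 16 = (m - 2)*(m^2 - 6*m + 8) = (m - 2)^2*(m - 4)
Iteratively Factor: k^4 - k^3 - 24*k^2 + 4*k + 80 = (k + 2)*(k^3 - 3*k^2 - 18*k + 40) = (k - 2)*(k + 2)*(k^2 - k - 20) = (k - 5)*(k - 2)*(k + 2)*(k + 4)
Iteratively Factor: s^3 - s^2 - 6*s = (s + 2)*(s^2 - 3*s) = s*(s + 2)*(s - 3)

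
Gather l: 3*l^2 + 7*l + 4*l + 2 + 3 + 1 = 3*l^2 + 11*l + 6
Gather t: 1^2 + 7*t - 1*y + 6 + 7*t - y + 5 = 14*t - 2*y + 12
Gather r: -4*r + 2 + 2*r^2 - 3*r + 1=2*r^2 - 7*r + 3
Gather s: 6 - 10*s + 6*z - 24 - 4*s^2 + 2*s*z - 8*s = -4*s^2 + s*(2*z - 18) + 6*z - 18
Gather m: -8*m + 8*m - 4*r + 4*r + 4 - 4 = 0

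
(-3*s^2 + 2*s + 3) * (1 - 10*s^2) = 30*s^4 - 20*s^3 - 33*s^2 + 2*s + 3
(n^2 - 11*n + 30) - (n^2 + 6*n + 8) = 22 - 17*n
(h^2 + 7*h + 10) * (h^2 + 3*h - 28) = h^4 + 10*h^3 + 3*h^2 - 166*h - 280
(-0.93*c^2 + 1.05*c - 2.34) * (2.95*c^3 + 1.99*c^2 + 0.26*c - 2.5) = -2.7435*c^5 + 1.2468*c^4 - 5.0553*c^3 - 2.0586*c^2 - 3.2334*c + 5.85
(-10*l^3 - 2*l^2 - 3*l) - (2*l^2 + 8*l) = -10*l^3 - 4*l^2 - 11*l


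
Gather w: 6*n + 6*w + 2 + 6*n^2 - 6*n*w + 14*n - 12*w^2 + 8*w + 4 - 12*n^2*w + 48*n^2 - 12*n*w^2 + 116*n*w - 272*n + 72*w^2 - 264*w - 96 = 54*n^2 - 252*n + w^2*(60 - 12*n) + w*(-12*n^2 + 110*n - 250) - 90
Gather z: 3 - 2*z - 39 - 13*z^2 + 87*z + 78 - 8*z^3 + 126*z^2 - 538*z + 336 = -8*z^3 + 113*z^2 - 453*z + 378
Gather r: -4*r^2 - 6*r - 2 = -4*r^2 - 6*r - 2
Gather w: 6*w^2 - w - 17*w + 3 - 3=6*w^2 - 18*w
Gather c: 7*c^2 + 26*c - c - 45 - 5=7*c^2 + 25*c - 50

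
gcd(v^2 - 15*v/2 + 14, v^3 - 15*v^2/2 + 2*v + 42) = v - 7/2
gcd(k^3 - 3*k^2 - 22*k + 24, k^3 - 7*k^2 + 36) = k - 6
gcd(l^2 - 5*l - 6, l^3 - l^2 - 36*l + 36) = l - 6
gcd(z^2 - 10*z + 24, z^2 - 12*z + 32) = z - 4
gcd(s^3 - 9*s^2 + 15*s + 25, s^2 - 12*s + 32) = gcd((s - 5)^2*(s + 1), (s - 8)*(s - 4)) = 1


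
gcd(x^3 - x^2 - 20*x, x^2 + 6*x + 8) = x + 4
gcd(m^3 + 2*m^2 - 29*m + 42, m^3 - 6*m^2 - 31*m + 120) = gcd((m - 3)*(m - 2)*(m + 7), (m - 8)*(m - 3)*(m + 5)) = m - 3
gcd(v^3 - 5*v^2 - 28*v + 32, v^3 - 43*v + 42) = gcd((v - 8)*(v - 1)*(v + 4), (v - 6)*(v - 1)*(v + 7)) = v - 1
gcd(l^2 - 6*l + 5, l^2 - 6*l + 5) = l^2 - 6*l + 5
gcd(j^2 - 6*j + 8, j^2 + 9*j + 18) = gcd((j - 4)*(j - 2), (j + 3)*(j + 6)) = 1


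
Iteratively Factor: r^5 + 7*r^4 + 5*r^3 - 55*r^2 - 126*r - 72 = (r + 2)*(r^4 + 5*r^3 - 5*r^2 - 45*r - 36) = (r + 2)*(r + 4)*(r^3 + r^2 - 9*r - 9) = (r + 1)*(r + 2)*(r + 4)*(r^2 - 9) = (r + 1)*(r + 2)*(r + 3)*(r + 4)*(r - 3)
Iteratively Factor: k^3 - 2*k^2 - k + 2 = (k - 1)*(k^2 - k - 2) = (k - 1)*(k + 1)*(k - 2)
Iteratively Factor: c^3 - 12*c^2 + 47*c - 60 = (c - 4)*(c^2 - 8*c + 15) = (c - 4)*(c - 3)*(c - 5)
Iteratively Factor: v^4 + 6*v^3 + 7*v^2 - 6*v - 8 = (v - 1)*(v^3 + 7*v^2 + 14*v + 8) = (v - 1)*(v + 1)*(v^2 + 6*v + 8) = (v - 1)*(v + 1)*(v + 2)*(v + 4)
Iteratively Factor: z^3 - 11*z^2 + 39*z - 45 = (z - 3)*(z^2 - 8*z + 15) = (z - 5)*(z - 3)*(z - 3)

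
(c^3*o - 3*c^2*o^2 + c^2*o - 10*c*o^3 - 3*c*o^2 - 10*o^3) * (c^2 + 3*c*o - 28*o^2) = c^5*o + c^4*o - 47*c^3*o^3 + 54*c^2*o^4 - 47*c^2*o^3 + 280*c*o^5 + 54*c*o^4 + 280*o^5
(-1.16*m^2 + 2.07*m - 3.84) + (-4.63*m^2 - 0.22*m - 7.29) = -5.79*m^2 + 1.85*m - 11.13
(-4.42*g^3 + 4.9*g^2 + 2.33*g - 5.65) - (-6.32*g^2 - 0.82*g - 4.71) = -4.42*g^3 + 11.22*g^2 + 3.15*g - 0.94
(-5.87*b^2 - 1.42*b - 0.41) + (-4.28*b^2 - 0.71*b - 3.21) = -10.15*b^2 - 2.13*b - 3.62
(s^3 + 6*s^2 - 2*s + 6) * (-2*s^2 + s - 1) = -2*s^5 - 11*s^4 + 9*s^3 - 20*s^2 + 8*s - 6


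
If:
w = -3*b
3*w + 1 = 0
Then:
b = 1/9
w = -1/3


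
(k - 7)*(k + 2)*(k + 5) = k^3 - 39*k - 70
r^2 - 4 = (r - 2)*(r + 2)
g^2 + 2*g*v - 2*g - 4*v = (g - 2)*(g + 2*v)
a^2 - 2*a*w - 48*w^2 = (a - 8*w)*(a + 6*w)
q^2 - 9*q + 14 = (q - 7)*(q - 2)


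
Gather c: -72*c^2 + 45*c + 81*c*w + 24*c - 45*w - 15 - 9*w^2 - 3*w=-72*c^2 + c*(81*w + 69) - 9*w^2 - 48*w - 15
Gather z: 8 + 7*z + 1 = 7*z + 9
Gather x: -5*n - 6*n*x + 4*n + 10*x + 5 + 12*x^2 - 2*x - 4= -n + 12*x^2 + x*(8 - 6*n) + 1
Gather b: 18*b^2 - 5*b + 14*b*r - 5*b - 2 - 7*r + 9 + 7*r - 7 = 18*b^2 + b*(14*r - 10)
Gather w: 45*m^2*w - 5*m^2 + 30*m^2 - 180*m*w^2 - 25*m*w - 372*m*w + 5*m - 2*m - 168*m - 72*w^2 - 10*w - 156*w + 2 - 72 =25*m^2 - 165*m + w^2*(-180*m - 72) + w*(45*m^2 - 397*m - 166) - 70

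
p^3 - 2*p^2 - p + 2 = (p - 2)*(p - 1)*(p + 1)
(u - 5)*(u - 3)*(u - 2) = u^3 - 10*u^2 + 31*u - 30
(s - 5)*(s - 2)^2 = s^3 - 9*s^2 + 24*s - 20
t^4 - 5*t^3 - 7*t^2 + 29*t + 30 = (t - 5)*(t - 3)*(t + 1)*(t + 2)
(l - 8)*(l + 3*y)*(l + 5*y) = l^3 + 8*l^2*y - 8*l^2 + 15*l*y^2 - 64*l*y - 120*y^2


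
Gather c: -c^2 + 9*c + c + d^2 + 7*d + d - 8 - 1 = -c^2 + 10*c + d^2 + 8*d - 9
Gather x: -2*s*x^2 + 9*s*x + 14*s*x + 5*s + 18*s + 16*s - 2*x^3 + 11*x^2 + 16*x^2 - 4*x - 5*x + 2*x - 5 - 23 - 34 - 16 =39*s - 2*x^3 + x^2*(27 - 2*s) + x*(23*s - 7) - 78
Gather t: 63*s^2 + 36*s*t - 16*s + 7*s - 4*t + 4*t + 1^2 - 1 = 63*s^2 + 36*s*t - 9*s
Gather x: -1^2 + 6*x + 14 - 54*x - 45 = -48*x - 32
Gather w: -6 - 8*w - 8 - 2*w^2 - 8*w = -2*w^2 - 16*w - 14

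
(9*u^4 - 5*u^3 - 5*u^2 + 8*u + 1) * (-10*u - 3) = -90*u^5 + 23*u^4 + 65*u^3 - 65*u^2 - 34*u - 3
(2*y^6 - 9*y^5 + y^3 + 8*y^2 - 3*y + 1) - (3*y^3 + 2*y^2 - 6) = 2*y^6 - 9*y^5 - 2*y^3 + 6*y^2 - 3*y + 7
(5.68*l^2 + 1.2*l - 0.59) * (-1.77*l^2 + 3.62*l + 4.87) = -10.0536*l^4 + 18.4376*l^3 + 33.0499*l^2 + 3.7082*l - 2.8733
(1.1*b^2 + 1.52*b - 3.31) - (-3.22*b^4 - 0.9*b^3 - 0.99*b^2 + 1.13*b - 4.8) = 3.22*b^4 + 0.9*b^3 + 2.09*b^2 + 0.39*b + 1.49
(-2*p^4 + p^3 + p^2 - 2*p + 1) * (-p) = 2*p^5 - p^4 - p^3 + 2*p^2 - p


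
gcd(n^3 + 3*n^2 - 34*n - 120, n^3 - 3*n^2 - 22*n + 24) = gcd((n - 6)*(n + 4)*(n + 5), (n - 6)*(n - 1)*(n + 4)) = n^2 - 2*n - 24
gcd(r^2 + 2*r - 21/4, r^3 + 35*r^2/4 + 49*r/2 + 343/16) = r + 7/2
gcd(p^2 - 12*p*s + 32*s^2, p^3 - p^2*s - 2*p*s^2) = 1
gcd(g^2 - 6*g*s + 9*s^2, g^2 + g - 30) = 1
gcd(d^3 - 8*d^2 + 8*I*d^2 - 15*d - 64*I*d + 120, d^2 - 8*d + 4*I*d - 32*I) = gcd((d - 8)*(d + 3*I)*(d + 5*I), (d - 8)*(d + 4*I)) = d - 8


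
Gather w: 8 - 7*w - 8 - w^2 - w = -w^2 - 8*w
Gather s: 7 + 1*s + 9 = s + 16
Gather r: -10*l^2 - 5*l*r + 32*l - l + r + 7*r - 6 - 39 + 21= -10*l^2 + 31*l + r*(8 - 5*l) - 24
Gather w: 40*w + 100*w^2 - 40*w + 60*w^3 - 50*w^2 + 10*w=60*w^3 + 50*w^2 + 10*w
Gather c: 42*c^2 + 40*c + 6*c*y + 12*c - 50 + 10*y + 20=42*c^2 + c*(6*y + 52) + 10*y - 30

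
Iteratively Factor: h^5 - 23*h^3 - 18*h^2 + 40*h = (h - 1)*(h^4 + h^3 - 22*h^2 - 40*h) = (h - 1)*(h + 4)*(h^3 - 3*h^2 - 10*h) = (h - 1)*(h + 2)*(h + 4)*(h^2 - 5*h) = (h - 5)*(h - 1)*(h + 2)*(h + 4)*(h)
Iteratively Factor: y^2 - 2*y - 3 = (y + 1)*(y - 3)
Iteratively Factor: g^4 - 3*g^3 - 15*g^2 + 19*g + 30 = (g - 5)*(g^3 + 2*g^2 - 5*g - 6) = (g - 5)*(g - 2)*(g^2 + 4*g + 3) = (g - 5)*(g - 2)*(g + 3)*(g + 1)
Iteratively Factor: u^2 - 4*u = (u)*(u - 4)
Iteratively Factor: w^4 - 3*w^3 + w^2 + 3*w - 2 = (w + 1)*(w^3 - 4*w^2 + 5*w - 2) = (w - 1)*(w + 1)*(w^2 - 3*w + 2) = (w - 1)^2*(w + 1)*(w - 2)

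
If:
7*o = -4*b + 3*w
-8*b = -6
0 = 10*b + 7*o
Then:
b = 3/4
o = -15/14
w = -3/2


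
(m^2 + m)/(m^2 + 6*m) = (m + 1)/(m + 6)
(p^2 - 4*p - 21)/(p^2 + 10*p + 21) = (p - 7)/(p + 7)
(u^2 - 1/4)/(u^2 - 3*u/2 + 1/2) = (u + 1/2)/(u - 1)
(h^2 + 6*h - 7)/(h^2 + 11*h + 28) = (h - 1)/(h + 4)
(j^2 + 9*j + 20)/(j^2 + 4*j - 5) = (j + 4)/(j - 1)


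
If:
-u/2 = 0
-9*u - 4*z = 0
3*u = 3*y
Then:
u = 0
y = 0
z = 0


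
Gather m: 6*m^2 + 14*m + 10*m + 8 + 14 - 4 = 6*m^2 + 24*m + 18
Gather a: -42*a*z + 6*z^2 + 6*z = -42*a*z + 6*z^2 + 6*z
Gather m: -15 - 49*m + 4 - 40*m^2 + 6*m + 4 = -40*m^2 - 43*m - 7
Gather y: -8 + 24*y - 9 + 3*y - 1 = 27*y - 18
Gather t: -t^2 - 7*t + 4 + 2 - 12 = -t^2 - 7*t - 6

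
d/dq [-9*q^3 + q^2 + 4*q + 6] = -27*q^2 + 2*q + 4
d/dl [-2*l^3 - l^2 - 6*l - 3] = -6*l^2 - 2*l - 6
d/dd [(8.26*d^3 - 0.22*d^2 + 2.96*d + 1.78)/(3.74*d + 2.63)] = (61.7848*d^3 + 64.3486*d^2 - 1.1572*d + 1.1276)/(13.9876*d^2 + 19.6724*d + 6.9169)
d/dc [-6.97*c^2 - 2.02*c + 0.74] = -13.94*c - 2.02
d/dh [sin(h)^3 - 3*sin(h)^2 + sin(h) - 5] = (3*sin(h)^2 - 6*sin(h) + 1)*cos(h)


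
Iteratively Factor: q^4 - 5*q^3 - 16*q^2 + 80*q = (q - 5)*(q^3 - 16*q) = (q - 5)*(q - 4)*(q^2 + 4*q) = q*(q - 5)*(q - 4)*(q + 4)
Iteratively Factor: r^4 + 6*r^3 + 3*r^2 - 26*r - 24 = (r + 4)*(r^3 + 2*r^2 - 5*r - 6) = (r - 2)*(r + 4)*(r^2 + 4*r + 3) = (r - 2)*(r + 1)*(r + 4)*(r + 3)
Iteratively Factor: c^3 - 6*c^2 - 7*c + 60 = (c - 5)*(c^2 - c - 12) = (c - 5)*(c - 4)*(c + 3)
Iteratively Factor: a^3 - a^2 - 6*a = (a - 3)*(a^2 + 2*a) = a*(a - 3)*(a + 2)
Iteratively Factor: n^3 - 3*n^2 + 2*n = (n - 1)*(n^2 - 2*n) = (n - 2)*(n - 1)*(n)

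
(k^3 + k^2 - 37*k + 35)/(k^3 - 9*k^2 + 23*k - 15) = (k + 7)/(k - 3)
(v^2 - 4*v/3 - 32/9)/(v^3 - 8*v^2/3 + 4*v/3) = (9*v^2 - 12*v - 32)/(3*v*(3*v^2 - 8*v + 4))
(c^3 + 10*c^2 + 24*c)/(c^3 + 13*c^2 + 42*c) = (c + 4)/(c + 7)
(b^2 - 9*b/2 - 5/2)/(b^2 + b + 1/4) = 2*(b - 5)/(2*b + 1)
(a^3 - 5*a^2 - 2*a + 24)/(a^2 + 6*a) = (a^3 - 5*a^2 - 2*a + 24)/(a*(a + 6))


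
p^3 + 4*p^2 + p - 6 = (p - 1)*(p + 2)*(p + 3)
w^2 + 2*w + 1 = (w + 1)^2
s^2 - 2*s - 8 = (s - 4)*(s + 2)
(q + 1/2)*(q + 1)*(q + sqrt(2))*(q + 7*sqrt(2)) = q^4 + 3*q^3/2 + 8*sqrt(2)*q^3 + 29*q^2/2 + 12*sqrt(2)*q^2 + 4*sqrt(2)*q + 21*q + 7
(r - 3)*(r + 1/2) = r^2 - 5*r/2 - 3/2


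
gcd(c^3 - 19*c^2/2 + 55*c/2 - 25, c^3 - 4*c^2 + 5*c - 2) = c - 2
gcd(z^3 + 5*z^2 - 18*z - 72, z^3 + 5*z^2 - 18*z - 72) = z^3 + 5*z^2 - 18*z - 72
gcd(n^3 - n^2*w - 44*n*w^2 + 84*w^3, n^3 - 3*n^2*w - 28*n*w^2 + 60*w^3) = n^2 - 8*n*w + 12*w^2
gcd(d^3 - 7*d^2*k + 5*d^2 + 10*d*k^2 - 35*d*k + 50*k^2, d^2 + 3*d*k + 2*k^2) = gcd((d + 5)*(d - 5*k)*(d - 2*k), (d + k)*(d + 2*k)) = 1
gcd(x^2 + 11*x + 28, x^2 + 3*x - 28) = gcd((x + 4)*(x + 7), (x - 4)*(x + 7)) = x + 7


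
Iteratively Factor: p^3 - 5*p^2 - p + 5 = (p - 5)*(p^2 - 1) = (p - 5)*(p + 1)*(p - 1)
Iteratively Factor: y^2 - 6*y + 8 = (y - 4)*(y - 2)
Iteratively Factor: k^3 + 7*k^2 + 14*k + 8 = (k + 2)*(k^2 + 5*k + 4) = (k + 1)*(k + 2)*(k + 4)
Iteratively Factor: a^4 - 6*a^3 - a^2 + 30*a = (a - 3)*(a^3 - 3*a^2 - 10*a) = a*(a - 3)*(a^2 - 3*a - 10) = a*(a - 3)*(a + 2)*(a - 5)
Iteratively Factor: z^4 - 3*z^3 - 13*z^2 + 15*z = (z - 5)*(z^3 + 2*z^2 - 3*z) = (z - 5)*(z - 1)*(z^2 + 3*z) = z*(z - 5)*(z - 1)*(z + 3)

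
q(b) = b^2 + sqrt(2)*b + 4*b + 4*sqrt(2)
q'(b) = 2*b + sqrt(2) + 4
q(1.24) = 13.91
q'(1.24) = 7.89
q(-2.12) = -1.33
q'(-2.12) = 1.17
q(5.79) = 70.53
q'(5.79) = 16.99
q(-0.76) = 2.12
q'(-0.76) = 3.89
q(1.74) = 18.11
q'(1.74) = 8.89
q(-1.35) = 0.17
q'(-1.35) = 2.71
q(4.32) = 47.71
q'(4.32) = 14.05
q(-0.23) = 4.46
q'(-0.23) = 4.95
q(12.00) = 214.63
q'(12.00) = 29.41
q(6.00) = 74.14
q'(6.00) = 17.41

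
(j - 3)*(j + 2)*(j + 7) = j^3 + 6*j^2 - 13*j - 42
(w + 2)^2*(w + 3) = w^3 + 7*w^2 + 16*w + 12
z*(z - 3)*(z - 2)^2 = z^4 - 7*z^3 + 16*z^2 - 12*z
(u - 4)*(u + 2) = u^2 - 2*u - 8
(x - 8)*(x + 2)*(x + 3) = x^3 - 3*x^2 - 34*x - 48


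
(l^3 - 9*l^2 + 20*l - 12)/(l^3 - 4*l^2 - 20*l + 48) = (l - 1)/(l + 4)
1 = 1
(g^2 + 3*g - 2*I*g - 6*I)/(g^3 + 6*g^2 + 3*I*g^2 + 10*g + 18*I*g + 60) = (g + 3)/(g^2 + g*(6 + 5*I) + 30*I)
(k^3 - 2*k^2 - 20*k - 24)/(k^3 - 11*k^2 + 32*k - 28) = (k^3 - 2*k^2 - 20*k - 24)/(k^3 - 11*k^2 + 32*k - 28)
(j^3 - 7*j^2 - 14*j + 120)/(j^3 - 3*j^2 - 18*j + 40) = (j - 6)/(j - 2)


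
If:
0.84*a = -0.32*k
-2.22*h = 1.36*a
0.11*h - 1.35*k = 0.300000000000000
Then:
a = 0.09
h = -0.05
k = -0.23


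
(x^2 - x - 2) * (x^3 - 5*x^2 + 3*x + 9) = x^5 - 6*x^4 + 6*x^3 + 16*x^2 - 15*x - 18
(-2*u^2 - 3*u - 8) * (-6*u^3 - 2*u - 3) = 12*u^5 + 18*u^4 + 52*u^3 + 12*u^2 + 25*u + 24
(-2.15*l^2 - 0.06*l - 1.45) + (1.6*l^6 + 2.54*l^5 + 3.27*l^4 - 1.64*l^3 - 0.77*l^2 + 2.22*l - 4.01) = 1.6*l^6 + 2.54*l^5 + 3.27*l^4 - 1.64*l^3 - 2.92*l^2 + 2.16*l - 5.46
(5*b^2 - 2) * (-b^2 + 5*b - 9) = -5*b^4 + 25*b^3 - 43*b^2 - 10*b + 18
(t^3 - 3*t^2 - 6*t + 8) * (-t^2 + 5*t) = -t^5 + 8*t^4 - 9*t^3 - 38*t^2 + 40*t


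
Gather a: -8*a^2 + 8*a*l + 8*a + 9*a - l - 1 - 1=-8*a^2 + a*(8*l + 17) - l - 2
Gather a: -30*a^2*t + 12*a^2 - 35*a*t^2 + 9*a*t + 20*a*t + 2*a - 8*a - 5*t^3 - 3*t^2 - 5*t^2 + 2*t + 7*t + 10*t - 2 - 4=a^2*(12 - 30*t) + a*(-35*t^2 + 29*t - 6) - 5*t^3 - 8*t^2 + 19*t - 6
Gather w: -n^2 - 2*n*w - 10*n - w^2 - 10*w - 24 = -n^2 - 10*n - w^2 + w*(-2*n - 10) - 24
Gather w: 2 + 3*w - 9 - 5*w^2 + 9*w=-5*w^2 + 12*w - 7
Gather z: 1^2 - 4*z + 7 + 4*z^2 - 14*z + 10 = 4*z^2 - 18*z + 18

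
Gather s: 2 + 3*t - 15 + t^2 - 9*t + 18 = t^2 - 6*t + 5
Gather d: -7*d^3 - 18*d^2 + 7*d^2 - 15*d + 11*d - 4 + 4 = -7*d^3 - 11*d^2 - 4*d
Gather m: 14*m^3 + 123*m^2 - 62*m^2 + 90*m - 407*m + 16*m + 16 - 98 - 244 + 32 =14*m^3 + 61*m^2 - 301*m - 294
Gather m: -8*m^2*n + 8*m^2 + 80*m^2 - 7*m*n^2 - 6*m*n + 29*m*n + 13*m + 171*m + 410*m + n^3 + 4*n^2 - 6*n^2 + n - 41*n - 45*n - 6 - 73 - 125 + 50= m^2*(88 - 8*n) + m*(-7*n^2 + 23*n + 594) + n^3 - 2*n^2 - 85*n - 154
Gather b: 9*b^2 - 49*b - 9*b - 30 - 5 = 9*b^2 - 58*b - 35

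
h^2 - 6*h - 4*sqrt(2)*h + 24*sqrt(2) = (h - 6)*(h - 4*sqrt(2))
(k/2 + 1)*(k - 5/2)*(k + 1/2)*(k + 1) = k^4/2 + k^3/2 - 21*k^2/8 - 31*k/8 - 5/4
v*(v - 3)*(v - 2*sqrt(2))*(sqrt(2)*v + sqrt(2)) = sqrt(2)*v^4 - 4*v^3 - 2*sqrt(2)*v^3 - 3*sqrt(2)*v^2 + 8*v^2 + 12*v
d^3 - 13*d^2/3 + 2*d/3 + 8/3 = (d - 4)*(d - 1)*(d + 2/3)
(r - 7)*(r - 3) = r^2 - 10*r + 21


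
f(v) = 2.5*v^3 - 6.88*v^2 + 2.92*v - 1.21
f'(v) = 7.5*v^2 - 13.76*v + 2.92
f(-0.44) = -4.04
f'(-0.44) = 10.43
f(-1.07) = -15.27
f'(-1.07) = 26.23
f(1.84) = -3.56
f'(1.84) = 2.99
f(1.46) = -3.83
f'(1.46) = -1.18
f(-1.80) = -43.34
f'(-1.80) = 51.99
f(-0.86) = -10.40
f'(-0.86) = 20.30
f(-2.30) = -74.74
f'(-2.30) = 74.24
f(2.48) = 1.85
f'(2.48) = 14.92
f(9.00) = 1290.29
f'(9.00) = 486.58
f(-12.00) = -5346.97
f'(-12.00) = 1248.04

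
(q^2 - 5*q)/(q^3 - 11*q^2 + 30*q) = 1/(q - 6)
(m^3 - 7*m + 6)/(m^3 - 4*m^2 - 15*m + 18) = (m - 2)/(m - 6)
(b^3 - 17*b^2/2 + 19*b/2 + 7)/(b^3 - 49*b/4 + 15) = 2*(2*b^3 - 17*b^2 + 19*b + 14)/(4*b^3 - 49*b + 60)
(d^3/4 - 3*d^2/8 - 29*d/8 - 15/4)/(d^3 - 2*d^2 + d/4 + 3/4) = (2*d^3 - 3*d^2 - 29*d - 30)/(2*(4*d^3 - 8*d^2 + d + 3))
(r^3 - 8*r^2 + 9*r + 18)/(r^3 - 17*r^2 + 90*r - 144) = (r + 1)/(r - 8)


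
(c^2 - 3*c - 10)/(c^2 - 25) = (c + 2)/(c + 5)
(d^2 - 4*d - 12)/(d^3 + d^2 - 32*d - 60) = 1/(d + 5)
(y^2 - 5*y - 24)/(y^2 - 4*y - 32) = (y + 3)/(y + 4)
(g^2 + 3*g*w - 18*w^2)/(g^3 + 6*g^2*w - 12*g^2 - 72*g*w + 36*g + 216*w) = (g - 3*w)/(g^2 - 12*g + 36)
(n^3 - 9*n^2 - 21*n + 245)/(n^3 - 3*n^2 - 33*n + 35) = (n - 7)/(n - 1)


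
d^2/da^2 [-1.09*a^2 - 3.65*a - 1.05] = -2.18000000000000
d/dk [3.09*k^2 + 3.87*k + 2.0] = 6.18*k + 3.87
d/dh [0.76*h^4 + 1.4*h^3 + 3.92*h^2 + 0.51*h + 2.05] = 3.04*h^3 + 4.2*h^2 + 7.84*h + 0.51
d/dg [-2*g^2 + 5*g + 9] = 5 - 4*g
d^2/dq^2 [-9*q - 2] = 0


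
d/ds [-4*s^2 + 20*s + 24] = 20 - 8*s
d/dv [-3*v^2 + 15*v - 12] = 15 - 6*v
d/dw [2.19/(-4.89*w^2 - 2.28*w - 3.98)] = (21.4182*w + 4.9932)/(4.89*w^2 + 2.28*w + 3.98)^2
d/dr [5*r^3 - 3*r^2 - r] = 15*r^2 - 6*r - 1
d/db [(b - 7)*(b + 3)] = 2*b - 4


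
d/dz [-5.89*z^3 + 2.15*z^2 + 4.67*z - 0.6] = -17.67*z^2 + 4.3*z + 4.67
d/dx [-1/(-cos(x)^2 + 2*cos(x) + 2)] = 2*(cos(x) - 1)*sin(x)/(sin(x)^2 + 2*cos(x) + 1)^2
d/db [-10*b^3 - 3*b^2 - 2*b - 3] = -30*b^2 - 6*b - 2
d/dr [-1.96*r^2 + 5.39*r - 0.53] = 5.39 - 3.92*r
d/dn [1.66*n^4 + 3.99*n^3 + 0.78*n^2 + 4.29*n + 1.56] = 6.64*n^3 + 11.97*n^2 + 1.56*n + 4.29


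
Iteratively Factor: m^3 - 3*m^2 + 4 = (m - 2)*(m^2 - m - 2) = (m - 2)^2*(m + 1)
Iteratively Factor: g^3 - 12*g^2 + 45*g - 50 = (g - 5)*(g^2 - 7*g + 10) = (g - 5)*(g - 2)*(g - 5)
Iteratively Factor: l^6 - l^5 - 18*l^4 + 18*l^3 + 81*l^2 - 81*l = (l)*(l^5 - l^4 - 18*l^3 + 18*l^2 + 81*l - 81) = l*(l - 3)*(l^4 + 2*l^3 - 12*l^2 - 18*l + 27) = l*(l - 3)*(l + 3)*(l^3 - l^2 - 9*l + 9) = l*(l - 3)^2*(l + 3)*(l^2 + 2*l - 3) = l*(l - 3)^2*(l + 3)^2*(l - 1)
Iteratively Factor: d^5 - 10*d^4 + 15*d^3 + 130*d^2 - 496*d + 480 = (d - 5)*(d^4 - 5*d^3 - 10*d^2 + 80*d - 96) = (d - 5)*(d - 3)*(d^3 - 2*d^2 - 16*d + 32) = (d - 5)*(d - 4)*(d - 3)*(d^2 + 2*d - 8) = (d - 5)*(d - 4)*(d - 3)*(d + 4)*(d - 2)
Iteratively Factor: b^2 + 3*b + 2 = (b + 2)*(b + 1)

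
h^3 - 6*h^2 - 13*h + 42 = (h - 7)*(h - 2)*(h + 3)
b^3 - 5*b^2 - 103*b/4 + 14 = (b - 8)*(b - 1/2)*(b + 7/2)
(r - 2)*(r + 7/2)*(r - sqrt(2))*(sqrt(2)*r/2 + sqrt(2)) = sqrt(2)*r^4/2 - r^3 + 7*sqrt(2)*r^3/4 - 7*r^2/2 - 2*sqrt(2)*r^2 - 7*sqrt(2)*r + 4*r + 14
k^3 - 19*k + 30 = (k - 3)*(k - 2)*(k + 5)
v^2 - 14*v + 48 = (v - 8)*(v - 6)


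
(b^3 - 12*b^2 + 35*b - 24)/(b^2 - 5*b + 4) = (b^2 - 11*b + 24)/(b - 4)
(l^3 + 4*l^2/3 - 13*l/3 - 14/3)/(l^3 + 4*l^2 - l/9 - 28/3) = 3*(l^2 - l - 2)/(3*l^2 + 5*l - 12)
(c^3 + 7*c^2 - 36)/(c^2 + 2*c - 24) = (c^2 + c - 6)/(c - 4)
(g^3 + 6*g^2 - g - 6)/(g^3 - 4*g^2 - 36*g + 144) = (g^2 - 1)/(g^2 - 10*g + 24)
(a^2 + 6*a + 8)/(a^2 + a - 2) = (a + 4)/(a - 1)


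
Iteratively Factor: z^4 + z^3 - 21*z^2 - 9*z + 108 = (z + 4)*(z^3 - 3*z^2 - 9*z + 27) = (z - 3)*(z + 4)*(z^2 - 9) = (z - 3)^2*(z + 4)*(z + 3)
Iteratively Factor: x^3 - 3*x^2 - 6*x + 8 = (x + 2)*(x^2 - 5*x + 4) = (x - 1)*(x + 2)*(x - 4)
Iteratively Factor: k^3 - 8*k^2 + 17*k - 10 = (k - 2)*(k^2 - 6*k + 5) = (k - 5)*(k - 2)*(k - 1)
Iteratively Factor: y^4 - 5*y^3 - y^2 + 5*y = (y)*(y^3 - 5*y^2 - y + 5) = y*(y - 5)*(y^2 - 1) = y*(y - 5)*(y + 1)*(y - 1)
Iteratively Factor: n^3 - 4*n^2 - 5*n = (n)*(n^2 - 4*n - 5) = n*(n - 5)*(n + 1)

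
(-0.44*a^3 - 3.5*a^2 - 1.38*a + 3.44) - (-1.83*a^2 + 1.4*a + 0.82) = -0.44*a^3 - 1.67*a^2 - 2.78*a + 2.62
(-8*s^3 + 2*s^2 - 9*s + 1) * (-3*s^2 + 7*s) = 24*s^5 - 62*s^4 + 41*s^3 - 66*s^2 + 7*s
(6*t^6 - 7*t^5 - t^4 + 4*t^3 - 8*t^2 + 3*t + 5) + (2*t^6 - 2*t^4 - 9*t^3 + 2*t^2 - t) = 8*t^6 - 7*t^5 - 3*t^4 - 5*t^3 - 6*t^2 + 2*t + 5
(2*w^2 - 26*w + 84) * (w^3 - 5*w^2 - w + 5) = 2*w^5 - 36*w^4 + 212*w^3 - 384*w^2 - 214*w + 420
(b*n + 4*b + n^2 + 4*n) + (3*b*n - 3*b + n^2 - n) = 4*b*n + b + 2*n^2 + 3*n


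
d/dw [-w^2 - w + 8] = -2*w - 1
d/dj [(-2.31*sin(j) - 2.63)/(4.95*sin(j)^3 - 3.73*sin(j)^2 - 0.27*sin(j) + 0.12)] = (22.869*sin(j)^3 + 30.4392*sin(j)^2 - 19.6198*sin(j) - 0.9873)*cos(j)/(24.5025*sin(j)^6 - 36.927*sin(j)^5 + 11.2399*sin(j)^4 + 3.2022*sin(j)^3 - 0.8223*sin(j)^2 - 0.0648*sin(j) + 0.0144)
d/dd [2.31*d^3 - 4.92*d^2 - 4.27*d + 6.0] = 6.93*d^2 - 9.84*d - 4.27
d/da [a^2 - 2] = 2*a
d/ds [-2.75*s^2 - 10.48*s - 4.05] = -5.5*s - 10.48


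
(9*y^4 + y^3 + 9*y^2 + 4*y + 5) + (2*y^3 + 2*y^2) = 9*y^4 + 3*y^3 + 11*y^2 + 4*y + 5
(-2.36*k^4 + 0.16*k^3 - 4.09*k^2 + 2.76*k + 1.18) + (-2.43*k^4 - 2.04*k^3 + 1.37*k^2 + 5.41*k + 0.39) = -4.79*k^4 - 1.88*k^3 - 2.72*k^2 + 8.17*k + 1.57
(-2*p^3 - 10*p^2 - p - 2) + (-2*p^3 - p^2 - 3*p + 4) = -4*p^3 - 11*p^2 - 4*p + 2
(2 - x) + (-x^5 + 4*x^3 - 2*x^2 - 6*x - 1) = -x^5 + 4*x^3 - 2*x^2 - 7*x + 1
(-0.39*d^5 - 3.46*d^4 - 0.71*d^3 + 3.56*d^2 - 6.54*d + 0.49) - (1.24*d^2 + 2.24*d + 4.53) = -0.39*d^5 - 3.46*d^4 - 0.71*d^3 + 2.32*d^2 - 8.78*d - 4.04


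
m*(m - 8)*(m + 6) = m^3 - 2*m^2 - 48*m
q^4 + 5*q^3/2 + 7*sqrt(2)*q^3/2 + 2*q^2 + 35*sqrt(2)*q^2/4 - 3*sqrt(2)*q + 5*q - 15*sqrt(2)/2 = (q + 5/2)*(q - sqrt(2)/2)*(q + sqrt(2))*(q + 3*sqrt(2))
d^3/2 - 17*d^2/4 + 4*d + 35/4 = (d/2 + 1/2)*(d - 7)*(d - 5/2)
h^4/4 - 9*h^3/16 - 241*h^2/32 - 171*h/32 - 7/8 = (h/4 + 1)*(h - 7)*(h + 1/4)*(h + 1/2)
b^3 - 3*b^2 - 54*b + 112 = (b - 8)*(b - 2)*(b + 7)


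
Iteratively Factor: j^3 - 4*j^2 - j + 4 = (j + 1)*(j^2 - 5*j + 4) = (j - 4)*(j + 1)*(j - 1)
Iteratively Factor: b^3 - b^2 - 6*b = (b + 2)*(b^2 - 3*b) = (b - 3)*(b + 2)*(b)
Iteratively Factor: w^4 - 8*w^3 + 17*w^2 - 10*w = (w - 5)*(w^3 - 3*w^2 + 2*w) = w*(w - 5)*(w^2 - 3*w + 2) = w*(w - 5)*(w - 1)*(w - 2)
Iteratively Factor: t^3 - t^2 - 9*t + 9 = (t - 1)*(t^2 - 9) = (t - 3)*(t - 1)*(t + 3)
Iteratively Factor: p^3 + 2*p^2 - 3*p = (p + 3)*(p^2 - p) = (p - 1)*(p + 3)*(p)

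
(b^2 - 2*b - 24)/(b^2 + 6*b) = (b^2 - 2*b - 24)/(b*(b + 6))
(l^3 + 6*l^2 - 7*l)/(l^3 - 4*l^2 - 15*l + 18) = l*(l + 7)/(l^2 - 3*l - 18)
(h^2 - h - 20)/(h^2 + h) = (h^2 - h - 20)/(h*(h + 1))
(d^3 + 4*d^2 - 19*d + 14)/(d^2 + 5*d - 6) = (d^2 + 5*d - 14)/(d + 6)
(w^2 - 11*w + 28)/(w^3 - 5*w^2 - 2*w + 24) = (w - 7)/(w^2 - w - 6)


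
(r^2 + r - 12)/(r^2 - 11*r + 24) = (r + 4)/(r - 8)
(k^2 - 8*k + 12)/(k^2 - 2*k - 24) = (k - 2)/(k + 4)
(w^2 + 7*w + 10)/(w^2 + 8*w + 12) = (w + 5)/(w + 6)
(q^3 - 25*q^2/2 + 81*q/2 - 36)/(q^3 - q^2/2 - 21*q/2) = (-2*q^3 + 25*q^2 - 81*q + 72)/(q*(-2*q^2 + q + 21))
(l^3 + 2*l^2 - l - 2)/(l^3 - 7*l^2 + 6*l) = (l^2 + 3*l + 2)/(l*(l - 6))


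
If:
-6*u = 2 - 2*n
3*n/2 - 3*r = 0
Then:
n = 3*u + 1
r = 3*u/2 + 1/2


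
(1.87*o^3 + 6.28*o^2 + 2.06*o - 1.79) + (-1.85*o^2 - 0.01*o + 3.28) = 1.87*o^3 + 4.43*o^2 + 2.05*o + 1.49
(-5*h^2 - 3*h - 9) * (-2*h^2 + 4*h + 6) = 10*h^4 - 14*h^3 - 24*h^2 - 54*h - 54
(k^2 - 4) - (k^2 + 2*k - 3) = -2*k - 1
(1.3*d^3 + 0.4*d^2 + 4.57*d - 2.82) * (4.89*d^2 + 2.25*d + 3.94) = 6.357*d^5 + 4.881*d^4 + 28.3693*d^3 - 1.9313*d^2 + 11.6608*d - 11.1108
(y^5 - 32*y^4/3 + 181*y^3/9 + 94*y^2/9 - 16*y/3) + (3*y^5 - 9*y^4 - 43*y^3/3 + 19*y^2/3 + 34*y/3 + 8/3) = 4*y^5 - 59*y^4/3 + 52*y^3/9 + 151*y^2/9 + 6*y + 8/3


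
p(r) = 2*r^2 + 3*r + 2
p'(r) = 4*r + 3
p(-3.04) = 11.36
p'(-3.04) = -9.16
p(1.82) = 14.08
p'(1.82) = 10.28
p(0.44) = 3.71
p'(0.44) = 4.76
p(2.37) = 20.34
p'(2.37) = 12.48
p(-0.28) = 1.32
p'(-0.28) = 1.88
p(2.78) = 25.80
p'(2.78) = 14.12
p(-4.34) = 26.65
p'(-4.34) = -14.36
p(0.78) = 5.56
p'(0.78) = 6.12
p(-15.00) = 407.00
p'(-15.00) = -57.00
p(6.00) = 92.00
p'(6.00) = 27.00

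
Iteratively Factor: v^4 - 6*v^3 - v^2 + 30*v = (v + 2)*(v^3 - 8*v^2 + 15*v) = (v - 5)*(v + 2)*(v^2 - 3*v) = (v - 5)*(v - 3)*(v + 2)*(v)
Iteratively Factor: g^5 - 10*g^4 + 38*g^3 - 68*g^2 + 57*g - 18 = (g - 1)*(g^4 - 9*g^3 + 29*g^2 - 39*g + 18) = (g - 3)*(g - 1)*(g^3 - 6*g^2 + 11*g - 6) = (g - 3)*(g - 2)*(g - 1)*(g^2 - 4*g + 3) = (g - 3)^2*(g - 2)*(g - 1)*(g - 1)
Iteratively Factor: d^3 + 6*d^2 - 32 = (d + 4)*(d^2 + 2*d - 8) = (d + 4)^2*(d - 2)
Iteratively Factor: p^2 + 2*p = (p)*(p + 2)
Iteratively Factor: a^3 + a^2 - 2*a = (a)*(a^2 + a - 2) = a*(a + 2)*(a - 1)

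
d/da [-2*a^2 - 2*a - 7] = -4*a - 2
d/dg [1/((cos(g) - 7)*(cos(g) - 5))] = 2*(cos(g) - 6)*sin(g)/((cos(g) - 7)^2*(cos(g) - 5)^2)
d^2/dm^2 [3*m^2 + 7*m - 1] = 6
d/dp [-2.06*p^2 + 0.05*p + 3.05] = 0.05 - 4.12*p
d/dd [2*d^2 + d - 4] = 4*d + 1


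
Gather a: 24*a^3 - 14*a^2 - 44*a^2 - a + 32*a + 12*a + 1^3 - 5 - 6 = 24*a^3 - 58*a^2 + 43*a - 10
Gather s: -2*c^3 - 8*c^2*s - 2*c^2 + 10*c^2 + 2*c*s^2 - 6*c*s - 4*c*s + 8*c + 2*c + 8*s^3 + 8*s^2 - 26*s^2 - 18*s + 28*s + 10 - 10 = -2*c^3 + 8*c^2 + 10*c + 8*s^3 + s^2*(2*c - 18) + s*(-8*c^2 - 10*c + 10)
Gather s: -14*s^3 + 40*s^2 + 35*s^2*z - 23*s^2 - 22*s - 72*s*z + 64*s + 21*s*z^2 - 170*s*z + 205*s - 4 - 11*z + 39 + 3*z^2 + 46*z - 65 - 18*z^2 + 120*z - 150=-14*s^3 + s^2*(35*z + 17) + s*(21*z^2 - 242*z + 247) - 15*z^2 + 155*z - 180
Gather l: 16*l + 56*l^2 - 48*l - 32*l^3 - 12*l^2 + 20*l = -32*l^3 + 44*l^2 - 12*l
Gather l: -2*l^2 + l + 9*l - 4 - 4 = -2*l^2 + 10*l - 8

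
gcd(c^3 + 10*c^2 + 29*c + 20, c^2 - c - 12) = 1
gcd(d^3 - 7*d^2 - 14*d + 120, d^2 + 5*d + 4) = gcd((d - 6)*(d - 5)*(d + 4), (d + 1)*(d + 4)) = d + 4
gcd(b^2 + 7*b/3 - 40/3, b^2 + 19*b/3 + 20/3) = b + 5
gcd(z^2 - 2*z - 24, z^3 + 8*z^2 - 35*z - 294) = z - 6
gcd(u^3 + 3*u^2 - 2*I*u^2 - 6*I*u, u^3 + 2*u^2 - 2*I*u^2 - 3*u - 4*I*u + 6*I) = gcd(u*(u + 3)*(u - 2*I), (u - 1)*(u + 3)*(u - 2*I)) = u^2 + u*(3 - 2*I) - 6*I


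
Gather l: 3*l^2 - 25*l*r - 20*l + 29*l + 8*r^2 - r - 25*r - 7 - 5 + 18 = 3*l^2 + l*(9 - 25*r) + 8*r^2 - 26*r + 6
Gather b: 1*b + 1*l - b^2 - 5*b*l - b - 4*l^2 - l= -b^2 - 5*b*l - 4*l^2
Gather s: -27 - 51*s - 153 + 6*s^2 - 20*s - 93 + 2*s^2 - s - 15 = 8*s^2 - 72*s - 288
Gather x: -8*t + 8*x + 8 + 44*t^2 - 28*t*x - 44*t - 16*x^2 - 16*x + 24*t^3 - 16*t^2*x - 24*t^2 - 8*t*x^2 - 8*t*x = 24*t^3 + 20*t^2 - 52*t + x^2*(-8*t - 16) + x*(-16*t^2 - 36*t - 8) + 8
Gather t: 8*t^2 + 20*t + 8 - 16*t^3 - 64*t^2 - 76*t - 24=-16*t^3 - 56*t^2 - 56*t - 16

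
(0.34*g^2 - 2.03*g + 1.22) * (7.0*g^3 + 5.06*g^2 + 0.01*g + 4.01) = 2.38*g^5 - 12.4896*g^4 - 1.7284*g^3 + 7.5163*g^2 - 8.1281*g + 4.8922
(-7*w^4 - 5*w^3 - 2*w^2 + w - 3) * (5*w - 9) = -35*w^5 + 38*w^4 + 35*w^3 + 23*w^2 - 24*w + 27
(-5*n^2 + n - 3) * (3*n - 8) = -15*n^3 + 43*n^2 - 17*n + 24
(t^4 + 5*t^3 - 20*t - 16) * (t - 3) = t^5 + 2*t^4 - 15*t^3 - 20*t^2 + 44*t + 48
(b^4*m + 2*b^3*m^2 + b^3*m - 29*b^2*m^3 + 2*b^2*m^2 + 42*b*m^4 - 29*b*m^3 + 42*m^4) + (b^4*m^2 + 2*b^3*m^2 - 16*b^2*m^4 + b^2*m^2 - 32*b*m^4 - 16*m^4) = b^4*m^2 + b^4*m + 4*b^3*m^2 + b^3*m - 16*b^2*m^4 - 29*b^2*m^3 + 3*b^2*m^2 + 10*b*m^4 - 29*b*m^3 + 26*m^4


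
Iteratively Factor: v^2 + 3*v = (v + 3)*(v)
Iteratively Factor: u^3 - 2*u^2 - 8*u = (u)*(u^2 - 2*u - 8) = u*(u - 4)*(u + 2)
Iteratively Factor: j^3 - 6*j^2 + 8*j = (j - 4)*(j^2 - 2*j) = (j - 4)*(j - 2)*(j)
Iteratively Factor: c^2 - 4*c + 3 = (c - 3)*(c - 1)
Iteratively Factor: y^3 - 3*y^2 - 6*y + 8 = (y - 1)*(y^2 - 2*y - 8) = (y - 1)*(y + 2)*(y - 4)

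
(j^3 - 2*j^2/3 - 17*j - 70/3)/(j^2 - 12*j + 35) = (3*j^2 + 13*j + 14)/(3*(j - 7))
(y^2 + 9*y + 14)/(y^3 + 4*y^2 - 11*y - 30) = (y + 7)/(y^2 + 2*y - 15)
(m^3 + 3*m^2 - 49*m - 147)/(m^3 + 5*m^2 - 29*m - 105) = (m - 7)/(m - 5)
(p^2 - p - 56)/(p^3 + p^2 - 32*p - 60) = (p^2 - p - 56)/(p^3 + p^2 - 32*p - 60)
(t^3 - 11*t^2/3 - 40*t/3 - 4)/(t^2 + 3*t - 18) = (3*t^3 - 11*t^2 - 40*t - 12)/(3*(t^2 + 3*t - 18))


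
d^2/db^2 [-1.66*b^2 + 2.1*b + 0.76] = -3.32000000000000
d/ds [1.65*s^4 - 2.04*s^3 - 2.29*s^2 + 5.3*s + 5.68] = 6.6*s^3 - 6.12*s^2 - 4.58*s + 5.3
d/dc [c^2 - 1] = 2*c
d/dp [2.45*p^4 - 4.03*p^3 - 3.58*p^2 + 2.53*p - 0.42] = 9.8*p^3 - 12.09*p^2 - 7.16*p + 2.53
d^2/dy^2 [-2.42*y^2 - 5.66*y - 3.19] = -4.84000000000000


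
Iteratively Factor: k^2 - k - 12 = (k - 4)*(k + 3)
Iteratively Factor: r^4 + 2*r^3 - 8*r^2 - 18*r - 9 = (r + 1)*(r^3 + r^2 - 9*r - 9) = (r + 1)^2*(r^2 - 9) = (r + 1)^2*(r + 3)*(r - 3)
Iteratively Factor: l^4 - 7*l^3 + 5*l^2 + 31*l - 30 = (l + 2)*(l^3 - 9*l^2 + 23*l - 15) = (l - 3)*(l + 2)*(l^2 - 6*l + 5) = (l - 3)*(l - 1)*(l + 2)*(l - 5)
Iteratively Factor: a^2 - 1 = (a + 1)*(a - 1)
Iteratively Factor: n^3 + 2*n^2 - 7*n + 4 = (n + 4)*(n^2 - 2*n + 1) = (n - 1)*(n + 4)*(n - 1)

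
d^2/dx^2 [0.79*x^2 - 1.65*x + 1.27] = 1.58000000000000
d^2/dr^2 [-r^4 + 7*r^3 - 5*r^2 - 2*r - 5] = -12*r^2 + 42*r - 10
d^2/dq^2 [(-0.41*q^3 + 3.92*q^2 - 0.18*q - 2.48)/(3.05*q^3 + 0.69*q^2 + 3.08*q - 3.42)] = (1.4210854715202e-14*q^7 + 74.6572899999998*q^6 + 13.06254*q^5 - 551.38266*q^4 + 465.781712*q^3 - 87.982896*q^2 - 218.157984*q + 29.150528)/(28.372625*q^9 + 19.256175*q^8 + 90.311415*q^7 - 56.223981*q^6 + 48.015384*q^5 - 178.012818*q^4 + 92.631068*q^3 - 73.118916*q^2 + 108.074736*q - 40.001688)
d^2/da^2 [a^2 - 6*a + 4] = 2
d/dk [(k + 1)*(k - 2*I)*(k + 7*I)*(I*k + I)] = 4*I*k^3 + k^2*(-15 + 6*I) + k*(-20 + 30*I) - 5 + 28*I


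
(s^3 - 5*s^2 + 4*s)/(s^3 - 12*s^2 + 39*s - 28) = s/(s - 7)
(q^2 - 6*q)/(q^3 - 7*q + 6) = q*(q - 6)/(q^3 - 7*q + 6)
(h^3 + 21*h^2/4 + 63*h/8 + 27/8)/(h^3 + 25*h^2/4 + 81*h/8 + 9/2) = (h + 3)/(h + 4)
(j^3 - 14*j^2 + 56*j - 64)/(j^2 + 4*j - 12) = (j^2 - 12*j + 32)/(j + 6)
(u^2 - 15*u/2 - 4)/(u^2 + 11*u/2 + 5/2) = (u - 8)/(u + 5)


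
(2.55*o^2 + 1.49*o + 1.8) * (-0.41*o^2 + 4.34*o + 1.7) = -1.0455*o^4 + 10.4561*o^3 + 10.0636*o^2 + 10.345*o + 3.06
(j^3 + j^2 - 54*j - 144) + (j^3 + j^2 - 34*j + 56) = 2*j^3 + 2*j^2 - 88*j - 88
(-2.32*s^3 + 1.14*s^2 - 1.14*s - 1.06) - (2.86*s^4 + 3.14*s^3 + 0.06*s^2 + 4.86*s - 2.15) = -2.86*s^4 - 5.46*s^3 + 1.08*s^2 - 6.0*s + 1.09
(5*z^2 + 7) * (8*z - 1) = 40*z^3 - 5*z^2 + 56*z - 7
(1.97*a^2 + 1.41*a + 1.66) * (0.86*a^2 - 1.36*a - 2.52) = 1.6942*a^4 - 1.4666*a^3 - 5.4544*a^2 - 5.8108*a - 4.1832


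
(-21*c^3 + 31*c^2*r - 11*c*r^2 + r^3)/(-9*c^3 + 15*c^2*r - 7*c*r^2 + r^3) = (-7*c + r)/(-3*c + r)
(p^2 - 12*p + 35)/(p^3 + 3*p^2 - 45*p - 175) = (p - 5)/(p^2 + 10*p + 25)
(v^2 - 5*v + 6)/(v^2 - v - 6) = (v - 2)/(v + 2)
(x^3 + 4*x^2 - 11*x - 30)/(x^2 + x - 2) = (x^2 + 2*x - 15)/(x - 1)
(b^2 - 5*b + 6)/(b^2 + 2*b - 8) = (b - 3)/(b + 4)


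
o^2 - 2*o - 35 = (o - 7)*(o + 5)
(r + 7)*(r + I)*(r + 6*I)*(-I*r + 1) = -I*r^4 + 8*r^3 - 7*I*r^3 + 56*r^2 + 13*I*r^2 - 6*r + 91*I*r - 42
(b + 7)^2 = b^2 + 14*b + 49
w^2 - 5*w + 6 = (w - 3)*(w - 2)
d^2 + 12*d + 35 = (d + 5)*(d + 7)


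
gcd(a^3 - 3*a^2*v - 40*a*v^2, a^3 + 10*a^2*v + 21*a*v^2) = a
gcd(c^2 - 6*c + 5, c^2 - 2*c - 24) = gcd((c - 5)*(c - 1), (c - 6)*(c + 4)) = 1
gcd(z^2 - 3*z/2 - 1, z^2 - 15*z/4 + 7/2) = z - 2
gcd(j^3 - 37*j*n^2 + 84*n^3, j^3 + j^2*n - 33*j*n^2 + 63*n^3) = j^2 + 4*j*n - 21*n^2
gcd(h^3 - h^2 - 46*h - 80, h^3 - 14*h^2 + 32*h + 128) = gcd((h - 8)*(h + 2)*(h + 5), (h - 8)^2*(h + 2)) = h^2 - 6*h - 16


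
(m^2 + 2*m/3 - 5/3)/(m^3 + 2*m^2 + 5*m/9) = 3*(m - 1)/(m*(3*m + 1))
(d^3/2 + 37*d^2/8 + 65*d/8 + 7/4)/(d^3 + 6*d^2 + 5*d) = (4*d^3 + 37*d^2 + 65*d + 14)/(8*d*(d^2 + 6*d + 5))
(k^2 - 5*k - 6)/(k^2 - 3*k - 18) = (k + 1)/(k + 3)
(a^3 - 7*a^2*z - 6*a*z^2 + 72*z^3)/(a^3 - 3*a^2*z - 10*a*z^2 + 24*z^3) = (-a + 6*z)/(-a + 2*z)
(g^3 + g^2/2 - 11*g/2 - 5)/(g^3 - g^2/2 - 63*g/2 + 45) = (2*g^3 + g^2 - 11*g - 10)/(2*g^3 - g^2 - 63*g + 90)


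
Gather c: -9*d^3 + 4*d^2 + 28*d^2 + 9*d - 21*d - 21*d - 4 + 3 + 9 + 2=-9*d^3 + 32*d^2 - 33*d + 10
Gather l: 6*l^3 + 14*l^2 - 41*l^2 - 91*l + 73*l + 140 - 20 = 6*l^3 - 27*l^2 - 18*l + 120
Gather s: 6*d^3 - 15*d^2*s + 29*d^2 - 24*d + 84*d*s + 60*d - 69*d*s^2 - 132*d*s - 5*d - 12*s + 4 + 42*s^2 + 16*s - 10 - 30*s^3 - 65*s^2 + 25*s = 6*d^3 + 29*d^2 + 31*d - 30*s^3 + s^2*(-69*d - 23) + s*(-15*d^2 - 48*d + 29) - 6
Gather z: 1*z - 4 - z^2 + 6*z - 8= -z^2 + 7*z - 12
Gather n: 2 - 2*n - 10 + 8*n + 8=6*n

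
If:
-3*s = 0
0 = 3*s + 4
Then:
No Solution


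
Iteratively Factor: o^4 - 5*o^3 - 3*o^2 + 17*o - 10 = (o - 1)*(o^3 - 4*o^2 - 7*o + 10) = (o - 1)*(o + 2)*(o^2 - 6*o + 5) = (o - 1)^2*(o + 2)*(o - 5)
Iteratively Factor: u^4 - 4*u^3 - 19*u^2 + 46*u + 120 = (u - 4)*(u^3 - 19*u - 30) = (u - 4)*(u + 3)*(u^2 - 3*u - 10) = (u - 5)*(u - 4)*(u + 3)*(u + 2)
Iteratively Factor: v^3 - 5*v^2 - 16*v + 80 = (v - 4)*(v^2 - v - 20) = (v - 5)*(v - 4)*(v + 4)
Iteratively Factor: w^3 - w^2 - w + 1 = (w - 1)*(w^2 - 1) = (w - 1)^2*(w + 1)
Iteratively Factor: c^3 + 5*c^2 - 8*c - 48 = (c - 3)*(c^2 + 8*c + 16) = (c - 3)*(c + 4)*(c + 4)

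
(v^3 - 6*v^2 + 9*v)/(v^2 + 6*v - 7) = v*(v^2 - 6*v + 9)/(v^2 + 6*v - 7)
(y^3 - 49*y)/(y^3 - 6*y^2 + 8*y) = (y^2 - 49)/(y^2 - 6*y + 8)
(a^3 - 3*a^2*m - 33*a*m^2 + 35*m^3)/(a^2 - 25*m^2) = (a^2 - 8*a*m + 7*m^2)/(a - 5*m)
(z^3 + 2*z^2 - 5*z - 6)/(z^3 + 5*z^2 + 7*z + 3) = (z - 2)/(z + 1)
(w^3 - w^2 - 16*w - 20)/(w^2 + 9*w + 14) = (w^2 - 3*w - 10)/(w + 7)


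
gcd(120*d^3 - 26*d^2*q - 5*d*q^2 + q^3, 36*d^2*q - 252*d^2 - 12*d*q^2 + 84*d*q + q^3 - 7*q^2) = -6*d + q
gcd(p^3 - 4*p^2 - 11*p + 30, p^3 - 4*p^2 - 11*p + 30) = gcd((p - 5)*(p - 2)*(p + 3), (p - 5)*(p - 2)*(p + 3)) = p^3 - 4*p^2 - 11*p + 30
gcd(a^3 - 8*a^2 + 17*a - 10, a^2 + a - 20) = 1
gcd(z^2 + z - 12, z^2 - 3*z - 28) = z + 4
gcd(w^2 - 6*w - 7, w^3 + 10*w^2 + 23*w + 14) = w + 1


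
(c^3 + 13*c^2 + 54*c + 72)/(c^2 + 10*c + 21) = (c^2 + 10*c + 24)/(c + 7)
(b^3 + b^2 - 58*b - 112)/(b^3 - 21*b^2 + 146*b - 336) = (b^2 + 9*b + 14)/(b^2 - 13*b + 42)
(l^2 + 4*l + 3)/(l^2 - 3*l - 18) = (l + 1)/(l - 6)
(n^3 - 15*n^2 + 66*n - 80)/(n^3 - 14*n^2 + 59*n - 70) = (n - 8)/(n - 7)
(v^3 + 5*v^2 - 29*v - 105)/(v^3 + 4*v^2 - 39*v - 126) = (v - 5)/(v - 6)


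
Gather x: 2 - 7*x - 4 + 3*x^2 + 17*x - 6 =3*x^2 + 10*x - 8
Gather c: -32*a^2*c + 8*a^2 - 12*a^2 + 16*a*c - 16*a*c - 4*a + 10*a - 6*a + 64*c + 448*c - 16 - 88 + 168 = -4*a^2 + c*(512 - 32*a^2) + 64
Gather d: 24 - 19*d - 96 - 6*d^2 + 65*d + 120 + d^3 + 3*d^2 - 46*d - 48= d^3 - 3*d^2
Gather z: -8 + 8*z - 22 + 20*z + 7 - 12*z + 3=16*z - 20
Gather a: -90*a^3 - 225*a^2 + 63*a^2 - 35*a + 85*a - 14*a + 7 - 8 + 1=-90*a^3 - 162*a^2 + 36*a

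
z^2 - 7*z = z*(z - 7)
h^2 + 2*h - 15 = (h - 3)*(h + 5)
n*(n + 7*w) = n^2 + 7*n*w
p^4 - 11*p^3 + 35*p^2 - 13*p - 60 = (p - 5)*(p - 4)*(p - 3)*(p + 1)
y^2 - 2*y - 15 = (y - 5)*(y + 3)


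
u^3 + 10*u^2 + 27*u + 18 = (u + 1)*(u + 3)*(u + 6)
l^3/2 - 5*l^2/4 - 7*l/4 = l*(l/2 + 1/2)*(l - 7/2)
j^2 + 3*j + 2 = (j + 1)*(j + 2)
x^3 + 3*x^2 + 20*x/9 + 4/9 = (x + 1/3)*(x + 2/3)*(x + 2)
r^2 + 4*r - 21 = (r - 3)*(r + 7)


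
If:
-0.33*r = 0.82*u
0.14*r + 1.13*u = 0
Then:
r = 0.00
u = 0.00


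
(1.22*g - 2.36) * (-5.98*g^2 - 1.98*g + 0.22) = -7.2956*g^3 + 11.6972*g^2 + 4.9412*g - 0.5192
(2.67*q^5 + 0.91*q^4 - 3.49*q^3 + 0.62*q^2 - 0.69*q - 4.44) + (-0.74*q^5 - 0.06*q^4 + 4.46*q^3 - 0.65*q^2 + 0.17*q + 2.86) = 1.93*q^5 + 0.85*q^4 + 0.97*q^3 - 0.03*q^2 - 0.52*q - 1.58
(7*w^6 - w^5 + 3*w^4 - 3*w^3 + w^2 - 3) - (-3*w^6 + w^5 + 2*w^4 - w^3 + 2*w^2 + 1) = 10*w^6 - 2*w^5 + w^4 - 2*w^3 - w^2 - 4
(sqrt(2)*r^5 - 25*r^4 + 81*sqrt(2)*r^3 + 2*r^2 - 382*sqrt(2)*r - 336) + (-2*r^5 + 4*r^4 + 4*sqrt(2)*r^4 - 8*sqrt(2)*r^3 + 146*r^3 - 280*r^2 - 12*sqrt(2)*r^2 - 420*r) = -2*r^5 + sqrt(2)*r^5 - 21*r^4 + 4*sqrt(2)*r^4 + 73*sqrt(2)*r^3 + 146*r^3 - 278*r^2 - 12*sqrt(2)*r^2 - 382*sqrt(2)*r - 420*r - 336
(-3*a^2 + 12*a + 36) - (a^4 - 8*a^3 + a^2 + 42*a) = -a^4 + 8*a^3 - 4*a^2 - 30*a + 36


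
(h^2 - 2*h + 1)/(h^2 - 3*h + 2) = (h - 1)/(h - 2)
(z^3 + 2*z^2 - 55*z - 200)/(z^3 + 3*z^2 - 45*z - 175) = (z - 8)/(z - 7)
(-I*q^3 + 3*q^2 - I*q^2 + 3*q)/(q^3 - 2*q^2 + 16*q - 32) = q*(-I*q^2 + q*(3 - I) + 3)/(q^3 - 2*q^2 + 16*q - 32)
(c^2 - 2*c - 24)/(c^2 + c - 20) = (c^2 - 2*c - 24)/(c^2 + c - 20)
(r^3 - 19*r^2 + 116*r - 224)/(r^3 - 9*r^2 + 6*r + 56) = (r - 8)/(r + 2)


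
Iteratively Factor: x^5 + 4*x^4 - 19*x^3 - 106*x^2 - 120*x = (x + 4)*(x^4 - 19*x^2 - 30*x) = x*(x + 4)*(x^3 - 19*x - 30) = x*(x + 2)*(x + 4)*(x^2 - 2*x - 15) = x*(x + 2)*(x + 3)*(x + 4)*(x - 5)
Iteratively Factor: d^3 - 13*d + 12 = (d - 3)*(d^2 + 3*d - 4) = (d - 3)*(d - 1)*(d + 4)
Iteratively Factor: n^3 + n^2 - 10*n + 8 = (n - 1)*(n^2 + 2*n - 8) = (n - 2)*(n - 1)*(n + 4)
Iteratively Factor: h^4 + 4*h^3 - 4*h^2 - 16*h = (h - 2)*(h^3 + 6*h^2 + 8*h) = (h - 2)*(h + 2)*(h^2 + 4*h) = h*(h - 2)*(h + 2)*(h + 4)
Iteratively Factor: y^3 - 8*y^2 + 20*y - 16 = (y - 4)*(y^2 - 4*y + 4) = (y - 4)*(y - 2)*(y - 2)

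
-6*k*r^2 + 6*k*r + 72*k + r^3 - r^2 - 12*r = (-6*k + r)*(r - 4)*(r + 3)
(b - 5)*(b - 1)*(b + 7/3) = b^3 - 11*b^2/3 - 9*b + 35/3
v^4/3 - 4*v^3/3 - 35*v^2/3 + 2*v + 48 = (v/3 + 1)*(v - 8)*(v - 2)*(v + 3)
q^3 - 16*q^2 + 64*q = q*(q - 8)^2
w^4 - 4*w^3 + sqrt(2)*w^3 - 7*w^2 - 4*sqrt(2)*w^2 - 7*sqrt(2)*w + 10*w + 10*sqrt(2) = (w - 5)*(w - 1)*(w + 2)*(w + sqrt(2))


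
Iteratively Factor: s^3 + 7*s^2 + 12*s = (s + 4)*(s^2 + 3*s) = s*(s + 4)*(s + 3)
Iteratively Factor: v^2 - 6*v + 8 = (v - 2)*(v - 4)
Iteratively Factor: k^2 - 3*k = (k - 3)*(k)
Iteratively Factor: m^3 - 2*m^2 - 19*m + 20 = (m - 5)*(m^2 + 3*m - 4) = (m - 5)*(m - 1)*(m + 4)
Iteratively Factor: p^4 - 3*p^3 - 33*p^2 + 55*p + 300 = (p + 3)*(p^3 - 6*p^2 - 15*p + 100) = (p - 5)*(p + 3)*(p^2 - p - 20) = (p - 5)*(p + 3)*(p + 4)*(p - 5)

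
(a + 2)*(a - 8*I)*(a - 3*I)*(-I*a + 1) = -I*a^4 - 10*a^3 - 2*I*a^3 - 20*a^2 + 13*I*a^2 - 24*a + 26*I*a - 48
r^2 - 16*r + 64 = (r - 8)^2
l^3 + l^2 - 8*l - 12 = (l - 3)*(l + 2)^2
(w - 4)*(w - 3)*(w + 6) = w^3 - w^2 - 30*w + 72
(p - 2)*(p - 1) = p^2 - 3*p + 2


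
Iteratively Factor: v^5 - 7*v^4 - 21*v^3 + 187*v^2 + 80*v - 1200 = (v + 4)*(v^4 - 11*v^3 + 23*v^2 + 95*v - 300) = (v - 4)*(v + 4)*(v^3 - 7*v^2 - 5*v + 75) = (v - 4)*(v + 3)*(v + 4)*(v^2 - 10*v + 25) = (v - 5)*(v - 4)*(v + 3)*(v + 4)*(v - 5)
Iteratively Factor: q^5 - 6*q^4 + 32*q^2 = (q)*(q^4 - 6*q^3 + 32*q) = q*(q - 4)*(q^3 - 2*q^2 - 8*q) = q^2*(q - 4)*(q^2 - 2*q - 8) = q^2*(q - 4)^2*(q + 2)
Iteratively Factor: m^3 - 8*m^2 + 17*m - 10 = (m - 5)*(m^2 - 3*m + 2) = (m - 5)*(m - 2)*(m - 1)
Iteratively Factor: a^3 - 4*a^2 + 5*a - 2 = (a - 1)*(a^2 - 3*a + 2) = (a - 2)*(a - 1)*(a - 1)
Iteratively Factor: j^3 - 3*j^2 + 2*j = (j - 1)*(j^2 - 2*j) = j*(j - 1)*(j - 2)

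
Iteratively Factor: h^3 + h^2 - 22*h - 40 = (h - 5)*(h^2 + 6*h + 8) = (h - 5)*(h + 2)*(h + 4)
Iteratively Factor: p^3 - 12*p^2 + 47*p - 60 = (p - 4)*(p^2 - 8*p + 15) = (p - 5)*(p - 4)*(p - 3)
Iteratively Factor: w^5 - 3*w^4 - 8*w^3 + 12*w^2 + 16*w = (w - 4)*(w^4 + w^3 - 4*w^2 - 4*w) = (w - 4)*(w + 1)*(w^3 - 4*w) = w*(w - 4)*(w + 1)*(w^2 - 4) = w*(w - 4)*(w + 1)*(w + 2)*(w - 2)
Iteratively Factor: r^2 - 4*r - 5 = (r + 1)*(r - 5)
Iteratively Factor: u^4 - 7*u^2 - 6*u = (u - 3)*(u^3 + 3*u^2 + 2*u) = (u - 3)*(u + 2)*(u^2 + u) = u*(u - 3)*(u + 2)*(u + 1)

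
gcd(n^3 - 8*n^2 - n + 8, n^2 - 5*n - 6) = n + 1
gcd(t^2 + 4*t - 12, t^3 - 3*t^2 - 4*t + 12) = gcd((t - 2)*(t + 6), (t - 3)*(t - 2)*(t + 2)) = t - 2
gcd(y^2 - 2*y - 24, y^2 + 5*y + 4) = y + 4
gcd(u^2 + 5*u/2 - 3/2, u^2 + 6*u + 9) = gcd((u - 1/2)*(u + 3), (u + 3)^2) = u + 3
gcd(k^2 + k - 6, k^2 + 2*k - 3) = k + 3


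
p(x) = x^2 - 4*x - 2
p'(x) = 2*x - 4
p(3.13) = -4.72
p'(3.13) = 2.26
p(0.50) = -3.75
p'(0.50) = -3.00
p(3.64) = -3.31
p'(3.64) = 3.28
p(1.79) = -5.96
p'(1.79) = -0.42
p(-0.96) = 2.76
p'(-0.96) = -5.92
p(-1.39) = 5.49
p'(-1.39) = -6.78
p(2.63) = -5.60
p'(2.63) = 1.26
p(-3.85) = 28.22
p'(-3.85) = -11.70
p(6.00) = 10.00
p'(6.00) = 8.00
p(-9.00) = 115.00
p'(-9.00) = -22.00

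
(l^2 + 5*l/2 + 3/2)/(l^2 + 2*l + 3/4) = 2*(l + 1)/(2*l + 1)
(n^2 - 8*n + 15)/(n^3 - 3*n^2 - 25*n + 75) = 1/(n + 5)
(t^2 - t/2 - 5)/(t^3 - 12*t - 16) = (t - 5/2)/(t^2 - 2*t - 8)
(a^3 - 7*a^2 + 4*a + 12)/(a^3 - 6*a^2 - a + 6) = (a - 2)/(a - 1)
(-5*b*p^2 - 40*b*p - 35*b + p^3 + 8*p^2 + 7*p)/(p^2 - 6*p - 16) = (5*b*p^2 + 40*b*p + 35*b - p^3 - 8*p^2 - 7*p)/(-p^2 + 6*p + 16)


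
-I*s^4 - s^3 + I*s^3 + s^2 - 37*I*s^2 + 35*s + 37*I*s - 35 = (s - 7*I)*(s + I)*(s + 5*I)*(-I*s + I)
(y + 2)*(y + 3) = y^2 + 5*y + 6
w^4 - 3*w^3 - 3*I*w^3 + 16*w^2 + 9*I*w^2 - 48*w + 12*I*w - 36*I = (w - 3)*(w - 6*I)*(w + I)*(w + 2*I)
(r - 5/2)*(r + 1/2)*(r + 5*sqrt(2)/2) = r^3 - 2*r^2 + 5*sqrt(2)*r^2/2 - 5*sqrt(2)*r - 5*r/4 - 25*sqrt(2)/8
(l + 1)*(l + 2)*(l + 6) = l^3 + 9*l^2 + 20*l + 12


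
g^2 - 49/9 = (g - 7/3)*(g + 7/3)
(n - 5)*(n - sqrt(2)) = n^2 - 5*n - sqrt(2)*n + 5*sqrt(2)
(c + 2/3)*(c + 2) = c^2 + 8*c/3 + 4/3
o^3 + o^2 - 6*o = o*(o - 2)*(o + 3)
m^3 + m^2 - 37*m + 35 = (m - 5)*(m - 1)*(m + 7)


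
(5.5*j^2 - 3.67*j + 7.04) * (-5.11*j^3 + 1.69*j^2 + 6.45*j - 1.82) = -28.105*j^5 + 28.0487*j^4 - 6.7017*j^3 - 21.7839*j^2 + 52.0874*j - 12.8128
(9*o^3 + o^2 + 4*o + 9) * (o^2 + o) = 9*o^5 + 10*o^4 + 5*o^3 + 13*o^2 + 9*o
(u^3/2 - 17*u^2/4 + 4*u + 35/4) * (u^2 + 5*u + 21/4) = u^5/2 - 7*u^4/4 - 117*u^3/8 + 103*u^2/16 + 259*u/4 + 735/16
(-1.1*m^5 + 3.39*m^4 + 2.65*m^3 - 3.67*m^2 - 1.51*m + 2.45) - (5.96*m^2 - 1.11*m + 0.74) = -1.1*m^5 + 3.39*m^4 + 2.65*m^3 - 9.63*m^2 - 0.4*m + 1.71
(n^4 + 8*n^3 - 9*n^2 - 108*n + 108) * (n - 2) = n^5 + 6*n^4 - 25*n^3 - 90*n^2 + 324*n - 216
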